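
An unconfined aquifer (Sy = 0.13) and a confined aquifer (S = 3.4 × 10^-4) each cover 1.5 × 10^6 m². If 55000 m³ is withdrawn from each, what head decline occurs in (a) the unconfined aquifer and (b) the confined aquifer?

Δh_u ≈ 0.282 m; Δh_c ≈ 108 m

Unconfined: Δh_u = ΔV/(Sy·A) = 55000/(0.13 × 1.5 × 10^6) = 0.2821 m
Confined: Δh_c = ΔV/(S·A) = 55000/(3.4 × 10^-4 × 1.5 × 10^6) = 107.8 m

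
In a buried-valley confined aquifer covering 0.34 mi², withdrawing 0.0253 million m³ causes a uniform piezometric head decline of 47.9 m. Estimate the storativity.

A = 0.34 mi² = 8.806 × 10^5 m²
ΔV = 0.0253 million m³ = 25300 m³
S = ΔV / (A × Δh) = 25300 m³ / (8.806 × 10^5 m² × 47.9 m) = 5.998 × 10^-4

S ≈ 6 × 10^-4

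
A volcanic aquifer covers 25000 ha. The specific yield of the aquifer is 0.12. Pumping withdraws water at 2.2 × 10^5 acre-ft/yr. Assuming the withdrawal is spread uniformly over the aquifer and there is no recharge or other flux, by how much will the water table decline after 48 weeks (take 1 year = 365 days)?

Δh ≈ 8.33 m

A = 25000 ha = 2.5 × 10^8 m²
Q = 2.2 × 10^5 acre-ft/yr = 7.435 × 10^5 m³/d
t = 48 weeks = 336 d
ΔV = Q × t = 7.435 × 10^5 m³/d × 336 d = 2.498 × 10^8 m³
Δh = ΔV / (Sy × A) = 2.498 × 10^8 / (0.12 × 2.5 × 10^8) = 8.327 m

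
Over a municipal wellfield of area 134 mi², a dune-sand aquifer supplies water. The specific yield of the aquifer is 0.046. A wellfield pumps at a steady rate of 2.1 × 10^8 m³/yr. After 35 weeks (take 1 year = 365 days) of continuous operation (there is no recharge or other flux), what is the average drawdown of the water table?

A = 134 mi² = 3.471 × 10^8 m²
Q = 2.1 × 10^8 m³/yr = 5.753 × 10^5 m³/d
t = 35 weeks = 245 d
ΔV = Q × t = 5.753 × 10^5 m³/d × 245 d = 1.41 × 10^8 m³
Δh = ΔV / (Sy × A) = 1.41 × 10^8 / (0.046 × 3.471 × 10^8) = 8.829 m

Δh ≈ 8.83 m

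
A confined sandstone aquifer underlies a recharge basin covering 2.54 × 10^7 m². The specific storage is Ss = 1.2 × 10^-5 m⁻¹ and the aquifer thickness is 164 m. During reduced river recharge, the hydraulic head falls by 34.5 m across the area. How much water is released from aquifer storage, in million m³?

ΔV ≈ 1.72 million m³

S = Ss × b = 1.2 × 10^-5 m⁻¹ × 164 m = 1.968 × 10^-3
ΔV = S × A × Δh = 0.001968 × 2.54 × 10^7 m² × 34.5 m = 1.725 × 10^6 m³
ΔV = 1.725 × 10^6 m³ = 1.725 million m³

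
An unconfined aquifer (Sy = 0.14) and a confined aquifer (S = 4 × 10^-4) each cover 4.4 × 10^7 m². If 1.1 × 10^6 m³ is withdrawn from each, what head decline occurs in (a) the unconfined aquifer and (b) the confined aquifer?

Unconfined: Δh_u = ΔV/(Sy·A) = 1.1 × 10^6/(0.14 × 4.4 × 10^7) = 0.1786 m
Confined: Δh_c = ΔV/(S·A) = 1.1 × 10^6/(4 × 10^-4 × 4.4 × 10^7) = 62.5 m

Δh_u ≈ 0.179 m; Δh_c ≈ 62.5 m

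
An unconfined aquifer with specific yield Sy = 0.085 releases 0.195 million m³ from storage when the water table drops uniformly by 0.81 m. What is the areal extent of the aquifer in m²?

ΔV = 0.195 million m³ = 1.95 × 10^5 m³
A = ΔV / (Sy × Δh) = 1.95 × 10^5 / (0.085 × 0.81) = 2.832 × 10^6 m²

A ≈ 2.83 × 10^6 m²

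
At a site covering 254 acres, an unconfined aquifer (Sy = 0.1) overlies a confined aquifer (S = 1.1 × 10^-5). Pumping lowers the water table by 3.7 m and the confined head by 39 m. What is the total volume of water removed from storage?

ΔV ≈ 3.81 × 10^5 m³

A = 254 acres = 1.028 × 10^6 m²
Unconfined: ΔV_u = Sy × A × Δh_u = 0.1 × 1.028 × 10^6 × 3.7 = 3.803 × 10^5 m³
Confined: ΔV_c = S × A × Δh_c = 1.1 × 10^-5 × 1.028 × 10^6 × 39 = 441 m³
Total ΔV = 3.803 × 10^5 + 441 = 3.808 × 10^5 m³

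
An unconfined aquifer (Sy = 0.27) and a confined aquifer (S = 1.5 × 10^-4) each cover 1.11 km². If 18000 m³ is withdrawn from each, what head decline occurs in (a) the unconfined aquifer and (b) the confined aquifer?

A = 1.11 km² = 1.11 × 10^6 m²
Unconfined: Δh_u = ΔV/(Sy·A) = 18000/(0.27 × 1.11 × 10^6) = 0.06006 m
Confined: Δh_c = ΔV/(S·A) = 18000/(1.5 × 10^-4 × 1.11 × 10^6) = 108.1 m

Δh_u ≈ 0.0601 m; Δh_c ≈ 108 m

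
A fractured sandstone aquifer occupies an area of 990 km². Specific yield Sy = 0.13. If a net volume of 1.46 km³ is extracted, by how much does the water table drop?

Δh ≈ 11.3 m

A = 990 km² = 9.9 × 10^8 m²
ΔV = 1.46 km³ = 1.46 × 10^9 m³
Δh = ΔV / (Sy × A) = 1.46 × 10^9 m³ / (0.13 × 9.9 × 10^8 m²) = 11.34 m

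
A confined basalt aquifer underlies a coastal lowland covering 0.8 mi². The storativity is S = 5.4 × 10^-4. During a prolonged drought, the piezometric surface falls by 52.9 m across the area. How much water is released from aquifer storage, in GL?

A = 0.8 mi² = 2.072 × 10^6 m²
ΔV = S × A × Δh = 5.4 × 10^-4 × 2.072 × 10^6 m² × 52.9 m = 59190 m³
ΔV = 59190 m³ = 0.05919 GL

ΔV ≈ 0.0592 GL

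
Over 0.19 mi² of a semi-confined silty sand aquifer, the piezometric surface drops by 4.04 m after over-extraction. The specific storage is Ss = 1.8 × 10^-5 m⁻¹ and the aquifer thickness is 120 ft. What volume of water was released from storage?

ΔV ≈ 1310 m³

b = 120 ft = 36.58 m
S = Ss × b = 1.8 × 10^-5 m⁻¹ × 36.58 m = 6.584 × 10^-4
A = 0.19 mi² = 4.921 × 10^5 m²
ΔV = S × A × Δh = 6.584 × 10^-4 × 4.921 × 10^5 m² × 4.04 m = 1309 m³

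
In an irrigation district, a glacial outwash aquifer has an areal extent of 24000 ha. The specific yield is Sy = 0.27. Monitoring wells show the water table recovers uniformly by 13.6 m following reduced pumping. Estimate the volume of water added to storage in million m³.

A = 24000 ha = 2.4 × 10^8 m²
ΔV = Sy × A × Δh = 0.27 × 2.4 × 10^8 m² × 13.6 m = 8.813 × 10^8 m³
ΔV = 8.813 × 10^8 m³ = 881.3 million m³

ΔV ≈ 881 million m³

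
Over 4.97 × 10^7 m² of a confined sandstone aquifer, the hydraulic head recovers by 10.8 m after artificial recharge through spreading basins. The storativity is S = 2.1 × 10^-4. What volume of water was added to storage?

ΔV ≈ 1.13 × 10^5 m³

ΔV = S × A × Δh = 2.1 × 10^-4 × 4.97 × 10^7 m² × 10.8 m = 1.127 × 10^5 m³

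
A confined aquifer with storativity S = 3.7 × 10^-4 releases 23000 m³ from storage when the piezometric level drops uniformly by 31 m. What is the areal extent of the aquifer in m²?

A = ΔV / (S × Δh) = 23000 / (3.7 × 10^-4 × 31) = 2.005 × 10^6 m²

A ≈ 2.01 × 10^6 m²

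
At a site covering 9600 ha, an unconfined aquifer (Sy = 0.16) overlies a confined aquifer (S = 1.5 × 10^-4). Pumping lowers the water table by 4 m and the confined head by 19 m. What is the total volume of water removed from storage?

ΔV ≈ 6.17 × 10^7 m³

A = 9600 ha = 9.6 × 10^7 m²
Unconfined: ΔV_u = Sy × A × Δh_u = 0.16 × 9.6 × 10^7 × 4 = 6.144 × 10^7 m³
Confined: ΔV_c = S × A × Δh_c = 1.5 × 10^-4 × 9.6 × 10^7 × 19 = 2.736 × 10^5 m³
Total ΔV = 6.144 × 10^7 + 2.736 × 10^5 = 6.171 × 10^7 m³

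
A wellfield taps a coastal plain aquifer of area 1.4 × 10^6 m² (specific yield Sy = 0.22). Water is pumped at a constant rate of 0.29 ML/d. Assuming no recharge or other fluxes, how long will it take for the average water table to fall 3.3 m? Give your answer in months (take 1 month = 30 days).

ΔV = Sy × A × Δh = 0.22 × 1.4 × 10^6 × 3.3 = 1.016 × 10^6 m³
Q = 0.29 ML/d = 290 m³/d
t = ΔV / Q = 1.016 × 10^6 m³ / 290 m³/d = 3505 d
t = 3505 d ≈ 116.8 months

t ≈ 117 months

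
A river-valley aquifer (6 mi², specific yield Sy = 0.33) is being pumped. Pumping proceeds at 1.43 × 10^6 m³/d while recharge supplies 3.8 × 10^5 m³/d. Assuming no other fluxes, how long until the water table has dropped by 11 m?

t ≈ 53.7 days

A = 6 mi² = 1.554 × 10^7 m²
ΔV = Sy × A × Δh = 0.33 × 1.554 × 10^7 × 11 = 5.641 × 10^7 m³
Net withdrawal = 1.43 × 10^6 − 3.8 × 10^5 = 1.05 × 10^6 m³/d
t = ΔV / Q = 5.641 × 10^7 m³ / 1.05 × 10^6 m³/d = 53.72 d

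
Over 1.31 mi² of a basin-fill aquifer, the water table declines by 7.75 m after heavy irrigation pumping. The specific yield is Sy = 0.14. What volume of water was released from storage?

A = 1.31 mi² = 3.393 × 10^6 m²
ΔV = Sy × A × Δh = 0.14 × 3.393 × 10^6 m² × 7.75 m = 3.681 × 10^6 m³

ΔV ≈ 3.68 × 10^6 m³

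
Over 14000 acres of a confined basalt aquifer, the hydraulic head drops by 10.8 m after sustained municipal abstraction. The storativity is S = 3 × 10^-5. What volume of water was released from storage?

ΔV ≈ 18400 m³

A = 14000 acres = 5.666 × 10^7 m²
ΔV = S × A × Δh = 3 × 10^-5 × 5.666 × 10^7 m² × 10.8 m = 18360 m³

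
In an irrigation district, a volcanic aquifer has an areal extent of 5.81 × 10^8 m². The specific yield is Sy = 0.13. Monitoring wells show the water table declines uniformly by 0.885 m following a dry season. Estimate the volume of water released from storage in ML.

ΔV ≈ 66800 ML

ΔV = Sy × A × Δh = 0.13 × 5.81 × 10^8 m² × 0.885 m = 6.684 × 10^7 m³
ΔV = 6.684 × 10^7 m³ = 66840 ML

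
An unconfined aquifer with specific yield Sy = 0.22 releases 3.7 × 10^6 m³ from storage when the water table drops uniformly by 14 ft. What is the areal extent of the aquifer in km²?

Δh = 14 ft = 4.267 m
A = ΔV / (Sy × Δh) = 3.7 × 10^6 / (0.22 × 4.267) = 3.941 × 10^6 m²
A = 3.941 × 10^6 m² = 3.941 km²

A ≈ 3.94 km²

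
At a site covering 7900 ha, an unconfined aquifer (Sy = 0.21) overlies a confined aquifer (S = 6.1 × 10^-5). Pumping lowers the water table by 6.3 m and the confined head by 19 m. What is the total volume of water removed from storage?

A = 7900 ha = 7.9 × 10^7 m²
Unconfined: ΔV_u = Sy × A × Δh_u = 0.21 × 7.9 × 10^7 × 6.3 = 1.045 × 10^8 m³
Confined: ΔV_c = S × A × Δh_c = 6.1 × 10^-5 × 7.9 × 10^7 × 19 = 91560 m³
Total ΔV = 1.045 × 10^8 + 91560 = 1.046 × 10^8 m³

ΔV ≈ 1.05 × 10^8 m³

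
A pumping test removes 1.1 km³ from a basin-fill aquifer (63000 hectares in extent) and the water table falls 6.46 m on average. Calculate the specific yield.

A = 63000 hectares = 6.3 × 10^8 m²
ΔV = 1.1 km³ = 1.1 × 10^9 m³
Sy = ΔV / (A × Δh) = 1.1 × 10^9 m³ / (6.3 × 10^8 m² × 6.46 m) = 0.2703

Sy ≈ 0.27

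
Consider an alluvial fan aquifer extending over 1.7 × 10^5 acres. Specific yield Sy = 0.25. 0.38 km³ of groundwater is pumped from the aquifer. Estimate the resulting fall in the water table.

A = 1.7 × 10^5 acres = 6.88 × 10^8 m²
ΔV = 0.38 km³ = 3.8 × 10^8 m³
Δh = ΔV / (Sy × A) = 3.8 × 10^8 m³ / (0.25 × 6.88 × 10^8 m²) = 2.209 m

Δh ≈ 2.21 m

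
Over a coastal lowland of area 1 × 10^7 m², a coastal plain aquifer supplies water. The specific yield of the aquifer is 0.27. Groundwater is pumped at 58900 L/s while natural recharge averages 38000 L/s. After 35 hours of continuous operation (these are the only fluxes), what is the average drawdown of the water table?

Δh ≈ 0.975 m

Net abstraction = 58900 − 38000 = 20900 L/s
Q_net = 20900 L/s = 1.806 × 10^6 m³/d
t = 35 hours = 1.458 d
ΔV = Q × t = 1.806 × 10^6 m³/d × 1.458 d = 2.633 × 10^6 m³
Δh = ΔV / (Sy × A) = 2.633 × 10^6 / (0.27 × 1 × 10^7) = 0.9753 m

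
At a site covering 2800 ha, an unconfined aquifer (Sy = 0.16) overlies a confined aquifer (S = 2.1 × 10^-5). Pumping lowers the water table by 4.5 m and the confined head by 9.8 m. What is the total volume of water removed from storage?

A = 2800 ha = 2.8 × 10^7 m²
Unconfined: ΔV_u = Sy × A × Δh_u = 0.16 × 2.8 × 10^7 × 4.5 = 2.016 × 10^7 m³
Confined: ΔV_c = S × A × Δh_c = 2.1 × 10^-5 × 2.8 × 10^7 × 9.8 = 5762 m³
Total ΔV = 2.016 × 10^7 + 5762 = 2.017 × 10^7 m³

ΔV ≈ 2.02 × 10^7 m³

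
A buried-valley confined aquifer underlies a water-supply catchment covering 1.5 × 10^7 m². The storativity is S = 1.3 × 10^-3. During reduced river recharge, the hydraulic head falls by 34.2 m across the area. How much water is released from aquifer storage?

ΔV = S × A × Δh = 0.0013 × 1.5 × 10^7 m² × 34.2 m = 6.669 × 10^5 m³

ΔV ≈ 6.67 × 10^5 m³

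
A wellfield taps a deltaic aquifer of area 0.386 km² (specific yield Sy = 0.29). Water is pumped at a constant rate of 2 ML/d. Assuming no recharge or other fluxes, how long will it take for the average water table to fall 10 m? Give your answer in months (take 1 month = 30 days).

t ≈ 18.7 months

A = 0.386 km² = 3.86 × 10^5 m²
ΔV = Sy × A × Δh = 0.29 × 3.86 × 10^5 × 10 = 1.119 × 10^6 m³
Q = 2 ML/d = 2000 m³/d
t = ΔV / Q = 1.119 × 10^6 m³ / 2000 m³/d = 559.7 d
t = 559.7 d ≈ 18.66 months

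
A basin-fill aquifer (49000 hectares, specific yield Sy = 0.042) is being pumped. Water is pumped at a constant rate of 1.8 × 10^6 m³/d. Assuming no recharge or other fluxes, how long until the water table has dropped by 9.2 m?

A = 49000 hectares = 4.9 × 10^8 m²
ΔV = Sy × A × Δh = 0.042 × 4.9 × 10^8 × 9.2 = 1.893 × 10^8 m³
t = ΔV / Q = 1.893 × 10^8 m³ / 1.8 × 10^6 m³/d = 105.2 d

t ≈ 105 days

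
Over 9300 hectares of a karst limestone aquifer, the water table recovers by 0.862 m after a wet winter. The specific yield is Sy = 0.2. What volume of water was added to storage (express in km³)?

ΔV ≈ 0.016 km³

A = 9300 hectares = 9.3 × 10^7 m²
ΔV = Sy × A × Δh = 0.2 × 9.3 × 10^7 m² × 0.862 m = 1.603 × 10^7 m³
ΔV = 1.603 × 10^7 m³ = 0.01603 km³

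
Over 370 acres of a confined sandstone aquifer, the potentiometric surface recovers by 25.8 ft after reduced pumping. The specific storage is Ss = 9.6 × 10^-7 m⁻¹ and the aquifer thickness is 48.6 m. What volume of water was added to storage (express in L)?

ΔV ≈ 5.49 × 10^5 L

S = Ss × b = 9.6 × 10^-7 m⁻¹ × 48.6 m = 4.666 × 10^-5
A = 370 acres = 1.497 × 10^6 m²
Δh = 25.8 ft = 7.864 m
ΔV = S × A × Δh = 4.666 × 10^-5 × 1.497 × 10^6 m² × 7.864 m = 549.4 m³
ΔV = 549.4 m³ = 5.494 × 10^5 L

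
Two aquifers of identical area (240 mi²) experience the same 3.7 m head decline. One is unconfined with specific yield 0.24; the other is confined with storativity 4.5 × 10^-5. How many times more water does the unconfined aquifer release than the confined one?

A = 240 mi² = 6.216 × 10^8 m²
Unconfined: ΔV_u = Sy × A × Δh = 0.24 × 6.216 × 10^8 × 3.7 = 5.52 × 10^8 m³
Confined: ΔV_c = S × A × Δh = 4.5 × 10^-5 × 6.216 × 10^8 × 3.7 = 1.035 × 10^5 m³
Ratio = ΔV_u / ΔV_c = Sy / S = 0.24 / 4.5 × 10^-5 = 5333

ΔV_u / ΔV_c ≈ 5330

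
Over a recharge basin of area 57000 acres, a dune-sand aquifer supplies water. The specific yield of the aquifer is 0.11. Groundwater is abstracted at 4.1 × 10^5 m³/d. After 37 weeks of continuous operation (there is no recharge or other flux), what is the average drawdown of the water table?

A = 57000 acres = 2.307 × 10^8 m²
t = 37 weeks = 259 d
ΔV = Q × t = 4.1 × 10^5 m³/d × 259 d = 1.062 × 10^8 m³
Δh = ΔV / (Sy × A) = 1.062 × 10^8 / (0.11 × 2.307 × 10^8) = 4.185 m

Δh ≈ 4.19 m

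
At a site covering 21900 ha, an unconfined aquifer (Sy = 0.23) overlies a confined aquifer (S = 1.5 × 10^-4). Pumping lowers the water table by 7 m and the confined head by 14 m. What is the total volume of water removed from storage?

ΔV ≈ 3.53 × 10^8 m³

A = 21900 ha = 2.19 × 10^8 m²
Unconfined: ΔV_u = Sy × A × Δh_u = 0.23 × 2.19 × 10^8 × 7 = 3.526 × 10^8 m³
Confined: ΔV_c = S × A × Δh_c = 1.5 × 10^-4 × 2.19 × 10^8 × 14 = 4.599 × 10^5 m³
Total ΔV = 3.526 × 10^8 + 4.599 × 10^5 = 3.53 × 10^8 m³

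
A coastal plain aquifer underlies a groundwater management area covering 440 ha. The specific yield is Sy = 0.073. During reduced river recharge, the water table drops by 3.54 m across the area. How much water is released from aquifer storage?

A = 440 ha = 4.4 × 10^6 m²
ΔV = Sy × A × Δh = 0.073 × 4.4 × 10^6 m² × 3.54 m = 1.137 × 10^6 m³

ΔV ≈ 1.14 × 10^6 m³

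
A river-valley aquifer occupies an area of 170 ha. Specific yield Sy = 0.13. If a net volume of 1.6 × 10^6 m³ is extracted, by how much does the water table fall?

Δh ≈ 7.24 m

A = 170 ha = 1.7 × 10^6 m²
Δh = ΔV / (Sy × A) = 1.6 × 10^6 m³ / (0.13 × 1.7 × 10^6 m²) = 7.24 m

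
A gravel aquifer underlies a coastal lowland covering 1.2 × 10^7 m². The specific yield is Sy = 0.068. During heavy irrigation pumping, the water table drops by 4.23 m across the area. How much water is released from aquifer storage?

ΔV = Sy × A × Δh = 0.068 × 1.2 × 10^7 m² × 4.23 m = 3.452 × 10^6 m³

ΔV ≈ 3.45 × 10^6 m³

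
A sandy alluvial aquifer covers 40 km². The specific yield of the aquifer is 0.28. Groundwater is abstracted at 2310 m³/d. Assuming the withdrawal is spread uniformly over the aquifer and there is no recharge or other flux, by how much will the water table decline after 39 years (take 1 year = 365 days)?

A = 40 km² = 4 × 10^7 m²
t = 39 years = 14240 d
ΔV = Q × t = 2310 m³/d × 14240 d = 3.288 × 10^7 m³
Δh = ΔV / (Sy × A) = 3.288 × 10^7 / (0.28 × 4 × 10^7) = 2.936 m

Δh ≈ 2.94 m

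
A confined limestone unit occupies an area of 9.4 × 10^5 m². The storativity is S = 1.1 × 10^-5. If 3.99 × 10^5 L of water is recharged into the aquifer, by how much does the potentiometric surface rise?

ΔV = 3.99 × 10^5 L = 399 m³
Δh = ΔV / (S × A) = 399 m³ / (1.1 × 10^-5 × 9.4 × 10^5 m²) = 38.59 m

Δh ≈ 38.6 m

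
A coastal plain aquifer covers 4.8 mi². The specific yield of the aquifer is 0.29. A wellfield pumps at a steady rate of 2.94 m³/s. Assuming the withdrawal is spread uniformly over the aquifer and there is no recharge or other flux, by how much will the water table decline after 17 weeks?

A = 4.8 mi² = 1.243 × 10^7 m²
Q = 2.94 m³/s = 2.54 × 10^5 m³/d
t = 17 weeks = 119 d
ΔV = Q × t = 2.54 × 10^5 m³/d × 119 d = 3.023 × 10^7 m³
Δh = ΔV / (Sy × A) = 3.023 × 10^7 / (0.29 × 1.243 × 10^7) = 8.384 m

Δh ≈ 8.38 m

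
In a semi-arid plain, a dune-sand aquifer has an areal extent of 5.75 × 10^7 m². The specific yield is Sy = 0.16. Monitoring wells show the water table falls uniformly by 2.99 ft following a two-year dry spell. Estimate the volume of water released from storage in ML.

ΔV ≈ 8380 ML

Δh = 2.99 ft = 0.9114 m
ΔV = Sy × A × Δh = 0.16 × 5.75 × 10^7 m² × 0.9114 m = 8.384 × 10^6 m³
ΔV = 8.384 × 10^6 m³ = 8384 ML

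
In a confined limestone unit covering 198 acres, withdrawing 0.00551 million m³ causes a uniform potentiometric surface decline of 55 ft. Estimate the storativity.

A = 198 acres = 8.013 × 10^5 m²
Δh = 55 ft = 16.76 m
ΔV = 0.00551 million m³ = 5510 m³
S = ΔV / (A × Δh) = 5510 m³ / (8.013 × 10^5 m² × 16.76 m) = 4.102 × 10^-4

S ≈ 4.1 × 10^-4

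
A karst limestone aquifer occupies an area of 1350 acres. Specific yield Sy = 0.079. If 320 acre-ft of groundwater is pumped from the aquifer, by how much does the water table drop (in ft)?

A = 1350 acres = 5.463 × 10^6 m²
ΔV = 320 acre-ft = 3.947 × 10^5 m³
Δh = ΔV / (Sy × A) = 3.947 × 10^5 m³ / (0.079 × 5.463 × 10^6 m²) = 0.9145 m
Δh = 0.9145 m = 3 ft

Δh ≈ 3 ft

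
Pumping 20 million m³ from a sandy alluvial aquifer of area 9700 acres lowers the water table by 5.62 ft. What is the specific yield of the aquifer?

A = 9700 acres = 3.925 × 10^7 m²
Δh = 5.62 ft = 1.713 m
ΔV = 20 million m³ = 2 × 10^7 m³
Sy = ΔV / (A × Δh) = 2 × 10^7 m³ / (3.925 × 10^7 m² × 1.713 m) = 0.2974

Sy ≈ 0.3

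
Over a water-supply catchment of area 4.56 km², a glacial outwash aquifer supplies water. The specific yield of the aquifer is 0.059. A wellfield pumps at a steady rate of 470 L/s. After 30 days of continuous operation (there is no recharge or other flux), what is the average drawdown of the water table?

A = 4.56 km² = 4.56 × 10^6 m²
Q = 470 L/s = 40610 m³/d
ΔV = Q × t = 40610 m³/d × 30 d = 1.218 × 10^6 m³
Δh = ΔV / (Sy × A) = 1.218 × 10^6 / (0.059 × 4.56 × 10^6) = 4.528 m

Δh ≈ 4.53 m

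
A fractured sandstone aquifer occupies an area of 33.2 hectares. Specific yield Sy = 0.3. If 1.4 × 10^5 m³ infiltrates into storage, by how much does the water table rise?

A = 33.2 hectares = 3.32 × 10^5 m²
Δh = ΔV / (Sy × A) = 1.4 × 10^5 m³ / (0.3 × 3.32 × 10^5 m²) = 1.406 m

Δh ≈ 1.41 m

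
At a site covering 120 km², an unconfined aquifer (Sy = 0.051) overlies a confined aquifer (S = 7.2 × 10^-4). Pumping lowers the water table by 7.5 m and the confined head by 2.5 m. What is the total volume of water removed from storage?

A = 120 km² = 1.2 × 10^8 m²
Unconfined: ΔV_u = Sy × A × Δh_u = 0.051 × 1.2 × 10^8 × 7.5 = 4.59 × 10^7 m³
Confined: ΔV_c = S × A × Δh_c = 7.2 × 10^-4 × 1.2 × 10^8 × 2.5 = 2.16 × 10^5 m³
Total ΔV = 4.59 × 10^7 + 2.16 × 10^5 = 4.612 × 10^7 m³

ΔV ≈ 4.61 × 10^7 m³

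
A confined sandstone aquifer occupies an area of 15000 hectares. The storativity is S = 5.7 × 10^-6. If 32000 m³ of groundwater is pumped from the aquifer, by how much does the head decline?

A = 15000 hectares = 1.5 × 10^8 m²
Δh = ΔV / (S × A) = 32000 m³ / (5.7 × 10^-6 × 1.5 × 10^8 m²) = 37.43 m

Δh ≈ 37.4 m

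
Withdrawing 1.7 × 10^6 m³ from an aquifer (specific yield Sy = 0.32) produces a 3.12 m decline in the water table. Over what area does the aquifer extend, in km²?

A ≈ 1.7 km²

A = ΔV / (Sy × Δh) = 1.7 × 10^6 / (0.32 × 3.12) = 1.703 × 10^6 m²
A = 1.703 × 10^6 m² = 1.703 km²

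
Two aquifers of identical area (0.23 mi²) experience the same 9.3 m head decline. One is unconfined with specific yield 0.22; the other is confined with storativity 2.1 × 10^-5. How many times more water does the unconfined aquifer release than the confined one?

A = 0.23 mi² = 5.957 × 10^5 m²
Unconfined: ΔV_u = Sy × A × Δh = 0.22 × 5.957 × 10^5 × 9.3 = 1.219 × 10^6 m³
Confined: ΔV_c = S × A × Δh = 2.1 × 10^-5 × 5.957 × 10^5 × 9.3 = 116.3 m³
Ratio = ΔV_u / ΔV_c = Sy / S = 0.22 / 2.1 × 10^-5 = 10480

ΔV_u / ΔV_c ≈ 10500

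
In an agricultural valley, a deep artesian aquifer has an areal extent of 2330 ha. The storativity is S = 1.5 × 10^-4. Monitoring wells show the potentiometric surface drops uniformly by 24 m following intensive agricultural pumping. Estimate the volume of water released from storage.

ΔV ≈ 83900 m³

A = 2330 ha = 2.33 × 10^7 m²
ΔV = S × A × Δh = 1.5 × 10^-4 × 2.33 × 10^7 m² × 24 m = 83880 m³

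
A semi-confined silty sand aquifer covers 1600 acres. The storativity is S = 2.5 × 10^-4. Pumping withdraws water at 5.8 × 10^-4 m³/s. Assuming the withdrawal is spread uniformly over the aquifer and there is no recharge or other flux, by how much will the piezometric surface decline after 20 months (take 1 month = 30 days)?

Δh ≈ 18.6 m

A = 1600 acres = 6.475 × 10^6 m²
Q = 5.8 × 10^-4 m³/s = 50.11 m³/d
t = 20 months = 600 d
ΔV = Q × t = 50.11 m³/d × 600 d = 30070 m³
Δh = ΔV / (S × A) = 30070 / (2.5 × 10^-4 × 6.475 × 10^6) = 18.57 m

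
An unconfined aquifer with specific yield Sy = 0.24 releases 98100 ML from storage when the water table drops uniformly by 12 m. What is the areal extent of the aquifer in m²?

A ≈ 3.41 × 10^7 m²

ΔV = 98100 ML = 9.81 × 10^7 m³
A = ΔV / (Sy × Δh) = 9.81 × 10^7 / (0.24 × 12) = 3.406 × 10^7 m²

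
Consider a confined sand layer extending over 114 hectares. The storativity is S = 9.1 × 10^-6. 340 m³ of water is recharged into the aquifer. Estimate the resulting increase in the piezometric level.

A = 114 hectares = 1.14 × 10^6 m²
Δh = ΔV / (S × A) = 340 m³ / (9.1 × 10^-6 × 1.14 × 10^6 m²) = 32.77 m

Δh ≈ 32.8 m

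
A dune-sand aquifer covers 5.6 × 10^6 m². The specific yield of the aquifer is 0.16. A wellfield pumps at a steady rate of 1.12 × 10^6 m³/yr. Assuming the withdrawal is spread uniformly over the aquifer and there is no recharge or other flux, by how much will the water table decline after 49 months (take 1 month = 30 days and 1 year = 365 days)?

Q = 1.12 × 10^6 m³/yr = 3068 m³/d
t = 49 months = 1470 d
ΔV = Q × t = 3068 m³/d × 1470 d = 4.511 × 10^6 m³
Δh = ΔV / (Sy × A) = 4.511 × 10^6 / (0.16 × 5.6 × 10^6) = 5.034 m

Δh ≈ 5.03 m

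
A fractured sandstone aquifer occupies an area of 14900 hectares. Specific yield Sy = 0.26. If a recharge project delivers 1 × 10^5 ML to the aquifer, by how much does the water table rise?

Δh ≈ 2.58 m

A = 14900 hectares = 1.49 × 10^8 m²
ΔV = 1 × 10^5 ML = 1 × 10^8 m³
Δh = ΔV / (Sy × A) = 1 × 10^8 m³ / (0.26 × 1.49 × 10^8 m²) = 2.581 m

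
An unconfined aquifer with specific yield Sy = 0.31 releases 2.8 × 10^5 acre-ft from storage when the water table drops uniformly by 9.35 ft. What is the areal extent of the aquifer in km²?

A ≈ 391 km²

Δh = 9.35 ft = 2.85 m
ΔV = 2.8 × 10^5 acre-ft = 3.454 × 10^8 m³
A = ΔV / (Sy × Δh) = 3.454 × 10^8 / (0.31 × 2.85) = 3.909 × 10^8 m²
A = 3.909 × 10^8 m² = 390.9 km²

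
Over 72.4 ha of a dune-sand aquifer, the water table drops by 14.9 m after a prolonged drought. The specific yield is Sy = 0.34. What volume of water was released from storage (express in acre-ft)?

ΔV ≈ 2970 acre-ft

A = 72.4 ha = 7.24 × 10^5 m²
ΔV = Sy × A × Δh = 0.34 × 7.24 × 10^5 m² × 14.9 m = 3.668 × 10^6 m³
ΔV = 3.668 × 10^6 m³ = 2974 acre-ft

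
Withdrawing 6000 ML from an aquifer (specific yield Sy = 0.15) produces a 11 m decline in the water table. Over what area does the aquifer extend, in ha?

A ≈ 364 ha

ΔV = 6000 ML = 6 × 10^6 m³
A = ΔV / (Sy × Δh) = 6 × 10^6 / (0.15 × 11) = 3.636 × 10^6 m²
A = 3.636 × 10^6 m² = 363.6 ha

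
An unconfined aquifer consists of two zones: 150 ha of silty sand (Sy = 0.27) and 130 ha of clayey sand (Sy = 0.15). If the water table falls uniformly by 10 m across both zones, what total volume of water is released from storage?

A₁ = 150 ha = 1.5 × 10^6 m²; A₂ = 130 ha = 1.3 × 10^6 m²
ΔV₁ = 0.27 × 1.5 × 10^6 × 10 = 4.05 × 10^6 m³
ΔV₂ = 0.15 × 1.3 × 10^6 × 10 = 1.95 × 10^6 m³
ΔV = ΔV₁ + ΔV₂ = 6 × 10^6 m³

ΔV ≈ 6 × 10^6 m³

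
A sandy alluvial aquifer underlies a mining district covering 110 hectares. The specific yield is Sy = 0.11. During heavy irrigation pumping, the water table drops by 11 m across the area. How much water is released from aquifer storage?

A = 110 hectares = 1.1 × 10^6 m²
ΔV = Sy × A × Δh = 0.11 × 1.1 × 10^6 m² × 11 m = 1.331 × 10^6 m³

ΔV ≈ 1.33 × 10^6 m³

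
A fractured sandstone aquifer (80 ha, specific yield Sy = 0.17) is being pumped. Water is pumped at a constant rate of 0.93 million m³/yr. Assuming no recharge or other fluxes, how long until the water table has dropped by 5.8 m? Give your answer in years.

t ≈ 0.848 years

A = 80 ha = 8 × 10^5 m²
ΔV = Sy × A × Δh = 0.17 × 8 × 10^5 × 5.8 = 7.888 × 10^5 m³
Q = 0.93 million m³/yr = 2548 m³/d
t = ΔV / Q = 7.888 × 10^5 m³ / 2548 m³/d = 309.6 d
t = 309.6 d ≈ 0.8482 years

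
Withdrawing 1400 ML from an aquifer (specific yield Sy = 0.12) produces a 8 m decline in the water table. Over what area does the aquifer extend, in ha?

A ≈ 146 ha

ΔV = 1400 ML = 1.4 × 10^6 m³
A = ΔV / (Sy × Δh) = 1.4 × 10^6 / (0.12 × 8) = 1.458 × 10^6 m²
A = 1.458 × 10^6 m² = 145.8 ha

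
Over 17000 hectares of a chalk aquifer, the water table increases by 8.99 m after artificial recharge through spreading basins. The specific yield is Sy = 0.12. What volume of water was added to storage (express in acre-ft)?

A = 17000 hectares = 1.7 × 10^8 m²
ΔV = Sy × A × Δh = 0.12 × 1.7 × 10^8 m² × 8.99 m = 1.834 × 10^8 m³
ΔV = 1.834 × 10^8 m³ = 1.487 × 10^5 acre-ft

ΔV ≈ 1.49 × 10^5 acre-ft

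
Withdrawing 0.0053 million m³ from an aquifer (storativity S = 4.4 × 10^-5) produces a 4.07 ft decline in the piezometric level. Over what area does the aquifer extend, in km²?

Δh = 4.07 ft = 1.241 m
ΔV = 0.0053 million m³ = 5300 m³
A = ΔV / (S × Δh) = 5300 / (4.4 × 10^-5 × 1.241) = 9.71 × 10^7 m²
A = 9.71 × 10^7 m² = 97.1 km²

A ≈ 97.1 km²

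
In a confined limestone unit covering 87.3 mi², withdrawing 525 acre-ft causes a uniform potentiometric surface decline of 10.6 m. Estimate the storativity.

S ≈ 2.7 × 10^-4

A = 87.3 mi² = 2.261 × 10^8 m²
ΔV = 525 acre-ft = 6.476 × 10^5 m³
S = ΔV / (A × Δh) = 6.476 × 10^5 m³ / (2.261 × 10^8 m² × 10.6 m) = 2.702 × 10^-4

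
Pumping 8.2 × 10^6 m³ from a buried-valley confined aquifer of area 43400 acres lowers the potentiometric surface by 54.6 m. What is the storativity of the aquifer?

A = 43400 acres = 1.756 × 10^8 m²
S = ΔV / (A × Δh) = 8.2 × 10^6 m³ / (1.756 × 10^8 m² × 54.6 m) = 8.551 × 10^-4

S ≈ 8.6 × 10^-4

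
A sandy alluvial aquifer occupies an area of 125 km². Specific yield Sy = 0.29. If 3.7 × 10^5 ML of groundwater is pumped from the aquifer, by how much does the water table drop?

Δh ≈ 10.2 m

A = 125 km² = 1.25 × 10^8 m²
ΔV = 3.7 × 10^5 ML = 3.7 × 10^8 m³
Δh = ΔV / (Sy × A) = 3.7 × 10^8 m³ / (0.29 × 1.25 × 10^8 m²) = 10.21 m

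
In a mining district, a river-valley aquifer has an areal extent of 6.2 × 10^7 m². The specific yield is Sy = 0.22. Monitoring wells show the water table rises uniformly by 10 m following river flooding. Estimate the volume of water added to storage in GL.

ΔV = Sy × A × Δh = 0.22 × 6.2 × 10^7 m² × 10 m = 1.364 × 10^8 m³
ΔV = 1.364 × 10^8 m³ = 136.4 GL

ΔV ≈ 136 GL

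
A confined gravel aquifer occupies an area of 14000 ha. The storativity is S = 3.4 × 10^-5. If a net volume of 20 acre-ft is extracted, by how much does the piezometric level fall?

Δh ≈ 5.18 m

A = 14000 ha = 1.4 × 10^8 m²
ΔV = 20 acre-ft = 24670 m³
Δh = ΔV / (S × A) = 24670 m³ / (3.4 × 10^-5 × 1.4 × 10^8 m²) = 5.183 m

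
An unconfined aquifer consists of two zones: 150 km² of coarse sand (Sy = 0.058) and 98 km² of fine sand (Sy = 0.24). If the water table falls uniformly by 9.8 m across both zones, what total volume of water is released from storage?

A₁ = 150 km² = 1.5 × 10^8 m²; A₂ = 98 km² = 9.8 × 10^7 m²
ΔV₁ = 0.058 × 1.5 × 10^8 × 9.8 = 8.526 × 10^7 m³
ΔV₂ = 0.24 × 9.8 × 10^7 × 9.8 = 2.305 × 10^8 m³
ΔV = ΔV₁ + ΔV₂ = 3.158 × 10^8 m³

ΔV ≈ 3.16 × 10^8 m³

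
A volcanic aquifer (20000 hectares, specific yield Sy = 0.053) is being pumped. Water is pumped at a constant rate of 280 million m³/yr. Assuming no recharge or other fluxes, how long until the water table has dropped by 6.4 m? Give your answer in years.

t ≈ 0.242 years

A = 20000 hectares = 2 × 10^8 m²
ΔV = Sy × A × Δh = 0.053 × 2 × 10^8 × 6.4 = 6.784 × 10^7 m³
Q = 280 million m³/yr = 7.671 × 10^5 m³/d
t = ΔV / Q = 6.784 × 10^7 m³ / 7.671 × 10^5 m³/d = 88.43 d
t = 88.43 d ≈ 0.2423 years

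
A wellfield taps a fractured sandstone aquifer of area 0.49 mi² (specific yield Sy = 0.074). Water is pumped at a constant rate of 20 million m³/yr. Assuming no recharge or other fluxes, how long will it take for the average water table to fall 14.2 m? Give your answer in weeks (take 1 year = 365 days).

t ≈ 3.48 weeks

A = 0.49 mi² = 1.269 × 10^6 m²
ΔV = Sy × A × Δh = 0.074 × 1.269 × 10^6 × 14.2 = 1.334 × 10^6 m³
Q = 20 million m³/yr = 54790 m³/d
t = ΔV / Q = 1.334 × 10^6 m³ / 54790 m³/d = 24.34 d
t = 24.34 d ≈ 3.477 weeks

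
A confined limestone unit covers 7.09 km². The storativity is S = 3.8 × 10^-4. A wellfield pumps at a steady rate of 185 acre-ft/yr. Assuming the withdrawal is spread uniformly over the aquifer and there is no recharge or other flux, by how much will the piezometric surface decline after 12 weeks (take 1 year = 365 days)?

A = 7.09 km² = 7.09 × 10^6 m²
Q = 185 acre-ft/yr = 625.2 m³/d
t = 12 weeks = 84 d
ΔV = Q × t = 625.2 m³/d × 84 d = 52520 m³
Δh = ΔV / (S × A) = 52520 / (3.8 × 10^-4 × 7.09 × 10^6) = 19.49 m

Δh ≈ 19.5 m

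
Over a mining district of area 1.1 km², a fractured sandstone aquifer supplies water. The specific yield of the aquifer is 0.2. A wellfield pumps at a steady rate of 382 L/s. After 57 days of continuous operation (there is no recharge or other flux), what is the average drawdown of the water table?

Δh ≈ 8.55 m

A = 1.1 km² = 1.1 × 10^6 m²
Q = 382 L/s = 33000 m³/d
ΔV = Q × t = 33000 m³/d × 57 d = 1.881 × 10^6 m³
Δh = ΔV / (Sy × A) = 1.881 × 10^6 / (0.2 × 1.1 × 10^6) = 8.551 m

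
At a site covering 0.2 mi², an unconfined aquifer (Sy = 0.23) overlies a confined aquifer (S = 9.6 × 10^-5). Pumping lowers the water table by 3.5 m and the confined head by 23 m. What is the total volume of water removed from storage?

A = 0.2 mi² = 5.18 × 10^5 m²
Unconfined: ΔV_u = Sy × A × Δh_u = 0.23 × 5.18 × 10^5 × 3.5 = 4.17 × 10^5 m³
Confined: ΔV_c = S × A × Δh_c = 9.6 × 10^-5 × 5.18 × 10^5 × 23 = 1144 m³
Total ΔV = 4.17 × 10^5 + 1144 = 4.181 × 10^5 m³

ΔV ≈ 4.18 × 10^5 m³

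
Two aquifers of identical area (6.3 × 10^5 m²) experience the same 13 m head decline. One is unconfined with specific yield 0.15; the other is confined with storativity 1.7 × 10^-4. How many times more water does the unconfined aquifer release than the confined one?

Unconfined: ΔV_u = Sy × A × Δh = 0.15 × 6.3 × 10^5 × 13 = 1.228 × 10^6 m³
Confined: ΔV_c = S × A × Δh = 1.7 × 10^-4 × 6.3 × 10^5 × 13 = 1392 m³
Ratio = ΔV_u / ΔV_c = Sy / S = 0.15 / 1.7 × 10^-4 = 882.4

ΔV_u / ΔV_c ≈ 882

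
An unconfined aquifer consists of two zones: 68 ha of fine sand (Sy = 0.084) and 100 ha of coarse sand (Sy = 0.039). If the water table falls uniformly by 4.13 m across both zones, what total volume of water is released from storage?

ΔV ≈ 3.97 × 10^5 m³

A₁ = 68 ha = 6.8 × 10^5 m²; A₂ = 100 ha = 1 × 10^6 m²
ΔV₁ = 0.084 × 6.8 × 10^5 × 4.13 = 2.359 × 10^5 m³
ΔV₂ = 0.039 × 1 × 10^6 × 4.13 = 1.611 × 10^5 m³
ΔV = ΔV₁ + ΔV₂ = 3.97 × 10^5 m³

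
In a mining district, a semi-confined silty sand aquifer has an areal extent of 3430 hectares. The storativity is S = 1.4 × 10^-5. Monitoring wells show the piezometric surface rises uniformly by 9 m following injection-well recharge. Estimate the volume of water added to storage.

A = 3430 hectares = 3.43 × 10^7 m²
ΔV = S × A × Δh = 1.4 × 10^-5 × 3.43 × 10^7 m² × 9 m = 4322 m³

ΔV ≈ 4320 m³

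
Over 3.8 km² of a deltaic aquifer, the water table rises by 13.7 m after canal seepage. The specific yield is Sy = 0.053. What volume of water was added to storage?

A = 3.8 km² = 3.8 × 10^6 m²
ΔV = Sy × A × Δh = 0.053 × 3.8 × 10^6 m² × 13.7 m = 2.759 × 10^6 m³

ΔV ≈ 2.76 × 10^6 m³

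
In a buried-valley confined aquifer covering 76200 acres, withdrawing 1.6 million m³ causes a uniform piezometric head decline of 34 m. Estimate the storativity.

S ≈ 1.5 × 10^-4

A = 76200 acres = 3.084 × 10^8 m²
ΔV = 1.6 million m³ = 1.6 × 10^6 m³
S = ΔV / (A × Δh) = 1.6 × 10^6 m³ / (3.084 × 10^8 m² × 34 m) = 1.526 × 10^-4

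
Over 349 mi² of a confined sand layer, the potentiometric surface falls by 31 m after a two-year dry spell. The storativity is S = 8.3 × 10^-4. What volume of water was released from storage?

A = 349 mi² = 9.039 × 10^8 m²
ΔV = S × A × Δh = 8.3 × 10^-4 × 9.039 × 10^8 m² × 31 m = 2.326 × 10^7 m³

ΔV ≈ 2.33 × 10^7 m³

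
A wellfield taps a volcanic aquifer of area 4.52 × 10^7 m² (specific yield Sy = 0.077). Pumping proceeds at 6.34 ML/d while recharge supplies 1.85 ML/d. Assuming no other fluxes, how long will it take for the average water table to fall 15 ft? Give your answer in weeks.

t ≈ 506 weeks

Δh = 15 ft = 4.572 m
ΔV = Sy × A × Δh = 0.077 × 4.52 × 10^7 × 4.572 = 1.591 × 10^7 m³
Net withdrawal = 6.34 − 1.85 = 4.49 ML/d = 4490 m³/d
t = ΔV / Q = 1.591 × 10^7 m³ / 4490 m³/d = 3544 d
t = 3544 d ≈ 506.3 weeks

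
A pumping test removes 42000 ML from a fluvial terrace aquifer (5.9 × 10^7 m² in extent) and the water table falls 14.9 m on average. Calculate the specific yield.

Sy ≈ 0.048

ΔV = 42000 ML = 4.2 × 10^7 m³
Sy = ΔV / (A × Δh) = 4.2 × 10^7 m³ / (5.9 × 10^7 m² × 14.9 m) = 0.04778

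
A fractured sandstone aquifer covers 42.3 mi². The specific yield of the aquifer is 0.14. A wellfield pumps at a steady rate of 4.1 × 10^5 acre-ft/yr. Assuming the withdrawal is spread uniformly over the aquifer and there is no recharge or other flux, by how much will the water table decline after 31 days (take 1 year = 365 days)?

A = 42.3 mi² = 1.096 × 10^8 m²
Q = 4.1 × 10^5 acre-ft/yr = 1.386 × 10^6 m³/d
ΔV = Q × t = 1.386 × 10^6 m³/d × 31 d = 4.295 × 10^7 m³
Δh = ΔV / (Sy × A) = 4.295 × 10^7 / (0.14 × 1.096 × 10^8) = 2.8 m

Δh ≈ 2.8 m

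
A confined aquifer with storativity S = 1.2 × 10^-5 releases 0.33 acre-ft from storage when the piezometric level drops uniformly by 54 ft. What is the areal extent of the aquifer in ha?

A ≈ 206 ha

Δh = 54 ft = 16.46 m
ΔV = 0.33 acre-ft = 407 m³
A = ΔV / (S × Δh) = 407 / (1.2 × 10^-5 × 16.46) = 2.061 × 10^6 m²
A = 2.061 × 10^6 m² = 206.1 ha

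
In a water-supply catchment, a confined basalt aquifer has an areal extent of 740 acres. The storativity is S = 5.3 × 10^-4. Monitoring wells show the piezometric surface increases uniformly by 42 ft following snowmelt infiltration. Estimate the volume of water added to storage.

ΔV ≈ 20300 m³

A = 740 acres = 2.995 × 10^6 m²
Δh = 42 ft = 12.8 m
ΔV = S × A × Δh = 5.3 × 10^-4 × 2.995 × 10^6 m² × 12.8 m = 20320 m³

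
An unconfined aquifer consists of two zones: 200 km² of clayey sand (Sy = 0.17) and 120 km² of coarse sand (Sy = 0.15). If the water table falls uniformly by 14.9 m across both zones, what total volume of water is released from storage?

ΔV ≈ 7.75 × 10^8 m³

A₁ = 200 km² = 2 × 10^8 m²; A₂ = 120 km² = 1.2 × 10^8 m²
ΔV₁ = 0.17 × 2 × 10^8 × 14.9 = 5.066 × 10^8 m³
ΔV₂ = 0.15 × 1.2 × 10^8 × 14.9 = 2.682 × 10^8 m³
ΔV = ΔV₁ + ΔV₂ = 7.748 × 10^8 m³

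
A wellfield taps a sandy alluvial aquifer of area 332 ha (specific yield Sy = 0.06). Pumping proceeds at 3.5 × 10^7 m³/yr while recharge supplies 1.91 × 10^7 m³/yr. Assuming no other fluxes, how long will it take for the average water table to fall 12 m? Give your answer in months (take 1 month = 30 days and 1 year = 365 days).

A = 332 ha = 3.32 × 10^6 m²
ΔV = Sy × A × Δh = 0.06 × 3.32 × 10^6 × 12 = 2.39 × 10^6 m³
Net withdrawal = 3.5 × 10^7 − 1.91 × 10^7 = 1.59 × 10^7 m³/yr = 43560 m³/d
t = ΔV / Q = 2.39 × 10^6 m³ / 43560 m³/d = 54.87 d
t = 54.87 d ≈ 1.829 months

t ≈ 1.83 months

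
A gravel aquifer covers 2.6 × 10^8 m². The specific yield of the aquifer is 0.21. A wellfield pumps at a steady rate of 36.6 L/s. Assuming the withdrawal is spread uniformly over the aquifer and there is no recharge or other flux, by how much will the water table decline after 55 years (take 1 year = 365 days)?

Δh ≈ 1.16 m

Q = 36.6 L/s = 3162 m³/d
t = 55 years = 20080 d
ΔV = Q × t = 3162 m³/d × 20080 d = 6.348 × 10^7 m³
Δh = ΔV / (Sy × A) = 6.348 × 10^7 / (0.21 × 2.6 × 10^8) = 1.163 m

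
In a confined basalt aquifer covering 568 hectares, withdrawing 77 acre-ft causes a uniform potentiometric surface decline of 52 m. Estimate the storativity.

A = 568 hectares = 5.68 × 10^6 m²
ΔV = 77 acre-ft = 94980 m³
S = ΔV / (A × Δh) = 94980 m³ / (5.68 × 10^6 m² × 52 m) = 3.216 × 10^-4

S ≈ 3.2 × 10^-4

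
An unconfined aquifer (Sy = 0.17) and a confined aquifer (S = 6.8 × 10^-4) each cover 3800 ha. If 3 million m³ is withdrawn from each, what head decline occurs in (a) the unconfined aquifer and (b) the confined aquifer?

A = 3800 ha = 3.8 × 10^7 m²
ΔV = 3 million m³ = 3 × 10^6 m³
Unconfined: Δh_u = ΔV/(Sy·A) = 3 × 10^6/(0.17 × 3.8 × 10^7) = 0.4644 m
Confined: Δh_c = ΔV/(S·A) = 3 × 10^6/(6.8 × 10^-4 × 3.8 × 10^7) = 116.1 m

Δh_u ≈ 0.464 m; Δh_c ≈ 116 m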